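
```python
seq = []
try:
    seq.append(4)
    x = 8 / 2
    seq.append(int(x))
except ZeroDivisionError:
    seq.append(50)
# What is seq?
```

Step-by-step execution trace:
1. try: `seq.append(4)` → seq = [4].
2. `x = 8 / 2` → x = 4.0. No exception raised.
3. `seq.append(int(x))` → seq = [4, 4].
4. `except ZeroDivisionError` is skipped (no exception was raised).
Result: [4, 4]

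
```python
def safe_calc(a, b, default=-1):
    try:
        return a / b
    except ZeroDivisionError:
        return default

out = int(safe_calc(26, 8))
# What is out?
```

Step-by-step execution trace:
1. `safe_calc(26, 8)` enters try: `return 26 / 8` → returns 3.25. No exception raised.
2. `except ZeroDivisionError` is skipped.
3. `int(3.25)` → 3 → out = 3.
Result: 3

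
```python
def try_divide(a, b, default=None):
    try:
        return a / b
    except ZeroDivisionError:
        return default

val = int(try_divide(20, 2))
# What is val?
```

Step-by-step execution trace:
1. `try_divide(20, 2)` enters try: `return 20 / 2` → returns 10.0. No exception raised.
2. `except ZeroDivisionError` is skipped.
3. `int(10.0)` → 10 → val = 10.
Result: 10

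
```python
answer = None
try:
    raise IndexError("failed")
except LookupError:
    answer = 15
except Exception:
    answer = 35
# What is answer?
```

Step-by-step execution trace:
1. `raise IndexError(...)` raises IndexError.
2. `except LookupError` matches (IndexError is a subclass of LookupError) → answer = 15.
3. `except Exception` is not reached.
Result: 15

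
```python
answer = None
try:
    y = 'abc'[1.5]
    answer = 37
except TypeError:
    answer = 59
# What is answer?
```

Step-by-step execution trace:
1. `y = 'abc'[1.5]` raises TypeError.
2. `answer = 37` is not reached.
3. `except TypeError` matches → answer = 59.
Result: 59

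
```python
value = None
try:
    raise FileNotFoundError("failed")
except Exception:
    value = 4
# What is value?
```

Step-by-step execution trace:
1. `raise FileNotFoundError(...)` raises FileNotFoundError.
2. `except Exception` matches (FileNotFoundError is a subclass of Exception) → value = 4.
Result: 4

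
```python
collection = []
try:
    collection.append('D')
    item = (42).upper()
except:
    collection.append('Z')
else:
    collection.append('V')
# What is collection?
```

Step-by-step execution trace:
1. try: `collection.append('D')` → collection = ['D'].
2. `item = (42).upper()` raises AttributeError.
3. bare `except` matches → `collection.append('Z')` → collection = ['D', 'Z'].
4. `else` is skipped (an exception was raised).
Result: ['D', 'Z']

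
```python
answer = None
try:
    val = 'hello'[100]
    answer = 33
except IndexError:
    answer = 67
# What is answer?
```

Step-by-step execution trace:
1. `val = 'hello'[100]` raises IndexError.
2. `answer = 33` is not reached.
3. `except IndexError` matches → answer = 67.
Result: 67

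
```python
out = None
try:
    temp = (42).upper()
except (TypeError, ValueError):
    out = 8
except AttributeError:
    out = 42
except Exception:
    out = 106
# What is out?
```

Step-by-step execution trace:
1. `temp = (42).upper()` raises AttributeError.
2. `except (TypeError, ValueError)` does not match AttributeError; skipped.
3. `except AttributeError` matches (exact type match) → out = 42.
4. `except Exception` is not reached.
Result: 42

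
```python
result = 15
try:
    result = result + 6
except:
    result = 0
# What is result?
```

Step-by-step execution trace:
1. result starts at 15.
2. try: `result = result + 6` → result = 21. No exception raised.
3. `except` is skipped.
Result: 21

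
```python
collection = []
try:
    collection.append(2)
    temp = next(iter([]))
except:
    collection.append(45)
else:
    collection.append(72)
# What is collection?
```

Step-by-step execution trace:
1. try: `collection.append(2)` → collection = [2].
2. `temp = next(iter([]))` raises StopIteration.
3. bare `except` matches → `collection.append(45)` → collection = [2, 45].
4. `else` is skipped (an exception was raised).
Result: [2, 45]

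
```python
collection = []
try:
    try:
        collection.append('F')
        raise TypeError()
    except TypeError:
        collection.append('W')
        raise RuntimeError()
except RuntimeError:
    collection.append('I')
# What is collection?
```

Step-by-step execution trace:
1. Inner try: `collection.append('F')` → collection = ['F'].
2. `raise TypeError()` raises TypeError.
3. Inner `except TypeError` matches → `collection.append('W')` → collection = ['F', 'W'].
4. `raise RuntimeError()` raises RuntimeError; propagates to outer try.
5. Outer `except RuntimeError` matches → `collection.append('I')` → collection = ['F', 'W', 'I'].
Result: ['F', 'W', 'I']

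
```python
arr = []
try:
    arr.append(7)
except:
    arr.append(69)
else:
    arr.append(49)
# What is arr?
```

Step-by-step execution trace:
1. try: `arr.append(7)` → arr = [7]. No exception raised.
2. `except` is skipped.
3. `else` runs (try completed without exception): `arr.append(49)` → arr = [7, 49].
Result: [7, 49]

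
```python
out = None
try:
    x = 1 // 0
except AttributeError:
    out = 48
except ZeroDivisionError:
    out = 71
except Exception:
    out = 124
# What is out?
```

Step-by-step execution trace:
1. `x = 1 // 0` raises ZeroDivisionError.
2. `except AttributeError` does not match ZeroDivisionError; skipped.
3. `except ZeroDivisionError` matches → out = 71.
4. Remaining except clauses are skipped.
Result: 71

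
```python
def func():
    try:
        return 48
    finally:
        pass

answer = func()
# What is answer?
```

Step-by-step execution trace:
1. `func()` enters try: `return 48` sets pending return value 48.
2. Before returning, `finally: pass` runs (no effect).
3. func() returns 48 → answer = 48.
Result: 48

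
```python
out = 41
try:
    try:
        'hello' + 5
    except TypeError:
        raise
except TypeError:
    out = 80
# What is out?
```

Step-by-step execution trace:
1. Inner try: `'hello' + 5` raises TypeError.
2. Inner `except TypeError` matches; bare `raise` re-raises the same TypeError.
3. Outer `except TypeError` matches → out = 80.
Result: 80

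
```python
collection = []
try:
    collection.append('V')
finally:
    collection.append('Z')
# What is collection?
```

Step-by-step execution trace:
1. try: `collection.append('V')` → collection = ['V'].
2. The try body completes without raising.
3. finally always runs: `collection.append('Z')` → collection = ['V', 'Z'].
Result: ['V', 'Z']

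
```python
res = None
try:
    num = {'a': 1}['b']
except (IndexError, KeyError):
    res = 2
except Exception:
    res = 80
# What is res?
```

Step-by-step execution trace:
1. `num = {'a': 1}['b']` raises KeyError.
2. `except (IndexError, KeyError)` matches (KeyError is in the tuple) → res = 2.
3. `except Exception` is not reached.
Result: 2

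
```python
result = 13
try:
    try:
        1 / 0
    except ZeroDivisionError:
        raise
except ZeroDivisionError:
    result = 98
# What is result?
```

Step-by-step execution trace:
1. Inner try: `1 / 0` raises ZeroDivisionError.
2. Inner `except ZeroDivisionError` matches; bare `raise` re-raises the same ZeroDivisionError.
3. Outer `except ZeroDivisionError` matches → result = 98.
Result: 98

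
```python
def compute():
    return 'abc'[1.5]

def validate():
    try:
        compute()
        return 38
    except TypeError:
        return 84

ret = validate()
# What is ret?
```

Step-by-step execution trace:
1. `validate()` calls `compute()`.
2. `compute()` evaluates `'abc'[1.5]`, which raises TypeError; it propagates to the caller.
3. `return 38` is not reached.
4. `except TypeError` in validate matches → returns 84.
5. ret = 84.
Result: 84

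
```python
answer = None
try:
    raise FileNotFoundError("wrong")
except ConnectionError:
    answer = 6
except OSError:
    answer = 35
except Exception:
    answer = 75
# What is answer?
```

Step-by-step execution trace:
1. `raise FileNotFoundError(...)` raises FileNotFoundError.
2. `except ConnectionError` does not match (FileNotFoundError is not a subclass of ConnectionError); skipped.
3. `except OSError` matches (FileNotFoundError is a subclass of OSError) → answer = 35.
4. `except Exception` is not reached.
Result: 35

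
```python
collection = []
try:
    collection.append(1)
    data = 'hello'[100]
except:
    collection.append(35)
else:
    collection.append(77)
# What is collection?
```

Step-by-step execution trace:
1. try: `collection.append(1)` → collection = [1].
2. `data = 'hello'[100]` raises IndexError.
3. bare `except` matches → `collection.append(35)` → collection = [1, 35].
4. `else` is skipped (an exception was raised).
Result: [1, 35]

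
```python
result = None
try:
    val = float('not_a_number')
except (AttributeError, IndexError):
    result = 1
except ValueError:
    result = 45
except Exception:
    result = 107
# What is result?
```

Step-by-step execution trace:
1. `val = float('not_a_number')` raises ValueError.
2. `except (AttributeError, IndexError)` does not match ValueError; skipped.
3. `except ValueError` matches (exact type match) → result = 45.
4. `except Exception` is not reached.
Result: 45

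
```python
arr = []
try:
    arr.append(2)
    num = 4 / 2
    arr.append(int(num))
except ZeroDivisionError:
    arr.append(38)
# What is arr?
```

Step-by-step execution trace:
1. try: `arr.append(2)` → arr = [2].
2. `num = 4 / 2` → num = 2.0. No exception raised.
3. `arr.append(int(num))` → arr = [2, 2].
4. `except ZeroDivisionError` is skipped (no exception was raised).
Result: [2, 2]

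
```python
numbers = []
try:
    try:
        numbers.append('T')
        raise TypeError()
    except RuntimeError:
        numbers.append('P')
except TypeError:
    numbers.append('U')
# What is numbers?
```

Step-by-step execution trace:
1. Inner try: `numbers.append('T')` → numbers = ['T'].
2. `raise TypeError()` raises TypeError.
3. Inner `except RuntimeError` does not match TypeError; exception propagates to outer try.
4. Outer `except TypeError` matches → `numbers.append('U')` → numbers = ['T', 'U'].
Result: ['T', 'U']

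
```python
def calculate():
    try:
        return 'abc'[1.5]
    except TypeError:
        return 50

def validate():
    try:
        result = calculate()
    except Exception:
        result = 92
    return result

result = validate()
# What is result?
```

Step-by-step execution trace:
1. `validate()` calls `calculate()`.
2. In calculate: `'abc'[1.5]` raises TypeError; `except TypeError` catches it → returns 50.
3. In validate: `result = calculate()` → result = 50. No exception reaches validate.
4. `except Exception` is skipped; validate returns 50.
5. result = 50.
Result: 50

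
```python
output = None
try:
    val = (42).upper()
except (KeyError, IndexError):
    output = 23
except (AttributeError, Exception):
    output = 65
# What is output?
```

Step-by-step execution trace:
1. `val = (42).upper()` raises AttributeError.
2. `except (KeyError, IndexError)` does not match AttributeError; skipped.
3. `except (AttributeError, Exception)` matches (AttributeError is in the tuple) → output = 65.
Result: 65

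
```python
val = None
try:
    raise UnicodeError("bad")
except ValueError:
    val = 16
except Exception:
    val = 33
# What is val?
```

Step-by-step execution trace:
1. `raise UnicodeError(...)` raises UnicodeError.
2. `except ValueError` matches (UnicodeError is a subclass of ValueError) → val = 16.
3. `except Exception` is not reached.
Result: 16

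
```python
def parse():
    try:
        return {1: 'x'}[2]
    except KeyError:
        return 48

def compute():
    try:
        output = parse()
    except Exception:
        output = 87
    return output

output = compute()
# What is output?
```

Step-by-step execution trace:
1. `compute()` calls `parse()`.
2. In parse: `{1: 'x'}[2]` raises KeyError; `except KeyError` catches it → returns 48.
3. In compute: `output = parse()` → output = 48. No exception reaches compute.
4. `except Exception` is skipped; compute returns 48.
5. output = 48.
Result: 48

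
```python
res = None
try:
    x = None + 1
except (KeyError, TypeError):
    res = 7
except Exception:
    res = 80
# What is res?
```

Step-by-step execution trace:
1. `x = None + 1` raises TypeError.
2. `except (KeyError, TypeError)` matches (TypeError is in the tuple) → res = 7.
3. `except Exception` is not reached.
Result: 7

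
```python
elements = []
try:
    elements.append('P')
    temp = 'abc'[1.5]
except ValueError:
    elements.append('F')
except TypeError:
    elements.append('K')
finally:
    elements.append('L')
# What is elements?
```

Step-by-step execution trace:
1. try: `elements.append('P')` → elements = ['P'].
2. `temp = 'abc'[1.5]` raises TypeError.
3. `except ValueError` does not match TypeError; skipped.
4. `except TypeError` matches → `elements.append('K')` → elements = ['P', 'K'].
5. finally always runs: `elements.append('L')` → elements = ['P', 'K', 'L'].
Result: ['P', 'K', 'L']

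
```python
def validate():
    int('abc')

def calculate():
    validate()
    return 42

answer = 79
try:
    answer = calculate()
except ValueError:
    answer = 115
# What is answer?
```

Step-by-step execution trace:
1. answer starts at 79.
2. try: `calculate()` calls `validate()`.
3. `validate()` evaluates `int('abc')`, which raises ValueError; it propagates through calculate (uncaught).
4. `return 42` in calculate is not reached; the assignment to answer does not complete.
5. `except ValueError` matches → answer = 115.
Result: 115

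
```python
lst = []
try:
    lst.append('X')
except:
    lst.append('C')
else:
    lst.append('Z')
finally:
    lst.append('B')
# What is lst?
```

Step-by-step execution trace:
1. try: `lst.append('X')` → lst = ['X']. No exception raised.
2. `except` is skipped.
3. `else` runs: `lst.append('Z')` → lst = ['X', 'Z'].
4. `finally` always runs: `lst.append('B')` → lst = ['X', 'Z', 'B'].
Result: ['X', 'Z', 'B']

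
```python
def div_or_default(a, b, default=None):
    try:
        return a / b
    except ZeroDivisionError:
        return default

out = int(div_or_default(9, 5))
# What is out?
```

Step-by-step execution trace:
1. `div_or_default(9, 5)` enters try: `return 9 / 5` → returns 1.8. No exception raised.
2. `except ZeroDivisionError` is skipped.
3. `int(1.8)` → 1 → out = 1.
Result: 1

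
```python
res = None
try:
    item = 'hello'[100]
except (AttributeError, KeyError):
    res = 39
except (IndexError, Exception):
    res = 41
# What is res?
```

Step-by-step execution trace:
1. `item = 'hello'[100]` raises IndexError.
2. `except (AttributeError, KeyError)` does not match IndexError; skipped.
3. `except (IndexError, Exception)` matches (IndexError is in the tuple) → res = 41.
Result: 41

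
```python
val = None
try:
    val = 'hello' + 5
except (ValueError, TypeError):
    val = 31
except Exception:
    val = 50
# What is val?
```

Step-by-step execution trace:
1. `val = 'hello' + 5` raises TypeError.
2. `except (ValueError, TypeError)` matches (TypeError is in the tuple) → val = 31.
3. `except Exception` is not reached.
Result: 31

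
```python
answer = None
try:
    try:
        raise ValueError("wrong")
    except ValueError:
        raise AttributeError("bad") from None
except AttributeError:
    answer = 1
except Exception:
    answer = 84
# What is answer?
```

Step-by-step execution trace:
1. Inner try raises ValueError; inner `except ValueError` catches it.
2. `raise AttributeError(...) from None` raises AttributeError (from None suppresses __context__, but the active exception is still AttributeError).
3. Outer `except AttributeError` matches → answer = 1.
4. `except Exception` is not reached.
Result: 1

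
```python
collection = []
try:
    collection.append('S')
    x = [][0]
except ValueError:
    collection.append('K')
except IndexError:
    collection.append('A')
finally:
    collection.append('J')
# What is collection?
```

Step-by-step execution trace:
1. try: `collection.append('S')` → collection = ['S'].
2. `x = [][0]` raises IndexError.
3. `except ValueError` does not match IndexError; skipped.
4. `except IndexError` matches → `collection.append('A')` → collection = ['S', 'A'].
5. finally always runs: `collection.append('J')` → collection = ['S', 'A', 'J'].
Result: ['S', 'A', 'J']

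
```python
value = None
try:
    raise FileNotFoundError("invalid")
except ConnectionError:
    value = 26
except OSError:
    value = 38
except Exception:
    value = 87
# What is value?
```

Step-by-step execution trace:
1. `raise FileNotFoundError(...)` raises FileNotFoundError.
2. `except ConnectionError` does not match (FileNotFoundError is not a subclass of ConnectionError); skipped.
3. `except OSError` matches (FileNotFoundError is a subclass of OSError) → value = 38.
4. `except Exception` is not reached.
Result: 38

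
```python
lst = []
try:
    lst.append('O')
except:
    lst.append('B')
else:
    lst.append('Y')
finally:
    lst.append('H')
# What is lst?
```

Step-by-step execution trace:
1. try: `lst.append('O')` → lst = ['O']. No exception raised.
2. `except` is skipped.
3. `else` runs: `lst.append('Y')` → lst = ['O', 'Y'].
4. `finally` always runs: `lst.append('H')` → lst = ['O', 'Y', 'H'].
Result: ['O', 'Y', 'H']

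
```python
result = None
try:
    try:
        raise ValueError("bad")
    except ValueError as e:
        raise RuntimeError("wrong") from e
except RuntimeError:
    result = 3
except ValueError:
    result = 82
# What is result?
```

Step-by-step execution trace:
1. Inner try raises ValueError; inner `except ValueError as e` catches it.
2. `raise RuntimeError(...) from e` raises RuntimeError (ValueError is attached as __cause__, but only RuntimeError is active).
3. Outer `except RuntimeError` matches → result = 3.
4. `except ValueError` is not reached.
Result: 3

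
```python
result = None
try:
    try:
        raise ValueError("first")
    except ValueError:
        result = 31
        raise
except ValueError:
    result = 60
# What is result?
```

Step-by-step execution trace:
1. Inner try: `raise ValueError("first")` raises ValueError.
2. Inner `except ValueError` matches → result = 31.
3. bare `raise` re-raises the same ValueError.
4. Outer `except ValueError` matches → result = 60.
Result: 60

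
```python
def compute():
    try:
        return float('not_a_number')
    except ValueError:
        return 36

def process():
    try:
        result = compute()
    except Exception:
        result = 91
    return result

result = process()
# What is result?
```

Step-by-step execution trace:
1. `process()` calls `compute()`.
2. In compute: `float('not_a_number')` raises ValueError; `except ValueError` catches it → returns 36.
3. In process: `result = compute()` → result = 36. No exception reaches process.
4. `except Exception` is skipped; process returns 36.
5. result = 36.
Result: 36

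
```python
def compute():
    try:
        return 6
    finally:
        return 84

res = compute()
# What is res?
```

Step-by-step execution trace:
1. `compute()` enters try: `return 6` sets pending return value 6.
2. Before returning, `finally: return 84` runs and overrides the pending return.
3. compute() returns 84 → res = 84.
Result: 84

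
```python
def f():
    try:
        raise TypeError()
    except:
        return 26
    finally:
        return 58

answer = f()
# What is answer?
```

Step-by-step execution trace:
1. `f()` enters try: `raise TypeError()` raises TypeError.
2. bare `except` matches → `return 26` sets pending return value 26.
3. Before returning, `finally: return 58` runs and overrides the pending return.
4. f() returns 58 → answer = 58.
Result: 58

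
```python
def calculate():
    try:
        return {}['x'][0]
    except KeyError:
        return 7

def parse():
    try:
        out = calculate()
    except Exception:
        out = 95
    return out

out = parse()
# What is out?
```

Step-by-step execution trace:
1. `parse()` calls `calculate()`.
2. In calculate: `{}['x'][0]` raises KeyError; `except KeyError` catches it → returns 7.
3. In parse: `out = calculate()` → out = 7. No exception reaches parse.
4. `except Exception` is skipped; parse returns 7.
5. out = 7.
Result: 7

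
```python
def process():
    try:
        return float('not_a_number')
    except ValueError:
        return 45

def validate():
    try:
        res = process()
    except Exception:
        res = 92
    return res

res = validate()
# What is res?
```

Step-by-step execution trace:
1. `validate()` calls `process()`.
2. In process: `float('not_a_number')` raises ValueError; `except ValueError` catches it → returns 45.
3. In validate: `res = process()` → res = 45. No exception reaches validate.
4. `except Exception` is skipped; validate returns 45.
5. res = 45.
Result: 45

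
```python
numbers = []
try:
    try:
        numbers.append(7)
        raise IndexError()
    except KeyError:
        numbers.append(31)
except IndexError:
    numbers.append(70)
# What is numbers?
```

Step-by-step execution trace:
1. Inner try: `numbers.append(7)` → numbers = [7].
2. `raise IndexError()` raises IndexError.
3. Inner `except KeyError` does not match IndexError; exception propagates to outer try.
4. Outer `except IndexError` matches → `numbers.append(70)` → numbers = [7, 70].
Result: [7, 70]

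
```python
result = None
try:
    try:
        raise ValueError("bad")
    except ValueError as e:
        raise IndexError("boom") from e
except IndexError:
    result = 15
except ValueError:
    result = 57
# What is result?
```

Step-by-step execution trace:
1. Inner try raises ValueError; inner `except ValueError as e` catches it.
2. `raise IndexError(...) from e` raises IndexError (ValueError is attached as __cause__, but only IndexError is active).
3. Outer `except IndexError` matches → result = 15.
4. `except ValueError` is not reached.
Result: 15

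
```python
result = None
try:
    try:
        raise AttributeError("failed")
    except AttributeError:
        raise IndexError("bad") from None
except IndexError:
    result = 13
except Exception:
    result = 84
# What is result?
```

Step-by-step execution trace:
1. Inner try raises AttributeError; inner `except AttributeError` catches it.
2. `raise IndexError(...) from None` raises IndexError (from None suppresses __context__, but the active exception is still IndexError).
3. Outer `except IndexError` matches → result = 13.
4. `except Exception` is not reached.
Result: 13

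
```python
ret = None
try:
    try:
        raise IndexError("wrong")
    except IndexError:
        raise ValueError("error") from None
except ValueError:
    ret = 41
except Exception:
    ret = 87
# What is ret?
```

Step-by-step execution trace:
1. Inner try raises IndexError; inner `except IndexError` catches it.
2. `raise ValueError(...) from None` raises ValueError (from None suppresses __context__, but the active exception is still ValueError).
3. Outer `except ValueError` matches → ret = 41.
4. `except Exception` is not reached.
Result: 41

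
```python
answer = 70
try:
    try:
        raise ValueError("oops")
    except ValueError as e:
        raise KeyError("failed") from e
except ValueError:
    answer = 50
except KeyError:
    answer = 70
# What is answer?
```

Step-by-step execution trace:
1. Inner try raises ValueError; inner `except ValueError as e` catches it.
2. `raise KeyError(...) from e` raises KeyError (ValueError is attached as __cause__, but only KeyError is active).
3. Outer `except ValueError` does not match KeyError; skipped.
4. Outer `except KeyError` matches → answer = 70.
Result: 70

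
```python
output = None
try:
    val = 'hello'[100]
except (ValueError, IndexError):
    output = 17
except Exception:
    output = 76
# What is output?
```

Step-by-step execution trace:
1. `val = 'hello'[100]` raises IndexError.
2. `except (ValueError, IndexError)` matches (IndexError is in the tuple) → output = 17.
3. `except Exception` is not reached.
Result: 17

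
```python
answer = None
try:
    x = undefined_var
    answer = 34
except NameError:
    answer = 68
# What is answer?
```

Step-by-step execution trace:
1. `x = undefined_var` raises NameError.
2. `answer = 34` is not reached.
3. `except NameError` matches → answer = 68.
Result: 68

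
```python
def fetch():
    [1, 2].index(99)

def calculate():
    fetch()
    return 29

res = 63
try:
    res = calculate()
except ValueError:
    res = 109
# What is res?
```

Step-by-step execution trace:
1. res starts at 63.
2. try: `calculate()` calls `fetch()`.
3. `fetch()` evaluates `[1, 2].index(99)`, which raises ValueError; it propagates through calculate (uncaught).
4. `return 29` in calculate is not reached; the assignment to res does not complete.
5. `except ValueError` matches → res = 109.
Result: 109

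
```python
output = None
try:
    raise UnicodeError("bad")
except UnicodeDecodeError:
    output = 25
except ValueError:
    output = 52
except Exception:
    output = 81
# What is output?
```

Step-by-step execution trace:
1. `raise UnicodeError(...)` raises UnicodeError.
2. `except UnicodeDecodeError` does not match (UnicodeError is not a subclass of UnicodeDecodeError); skipped.
3. `except ValueError` matches (UnicodeError is a subclass of ValueError) → output = 52.
4. `except Exception` is not reached.
Result: 52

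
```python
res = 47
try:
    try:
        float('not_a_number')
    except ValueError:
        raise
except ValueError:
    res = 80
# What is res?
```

Step-by-step execution trace:
1. Inner try: `float('not_a_number')` raises ValueError.
2. Inner `except ValueError` matches; bare `raise` re-raises the same ValueError.
3. Outer `except ValueError` matches → res = 80.
Result: 80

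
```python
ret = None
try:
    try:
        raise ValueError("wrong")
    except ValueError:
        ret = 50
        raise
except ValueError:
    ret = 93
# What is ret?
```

Step-by-step execution trace:
1. Inner try: `raise ValueError("wrong")` raises ValueError.
2. Inner `except ValueError` matches → ret = 50.
3. bare `raise` re-raises the same ValueError.
4. Outer `except ValueError` matches → ret = 93.
Result: 93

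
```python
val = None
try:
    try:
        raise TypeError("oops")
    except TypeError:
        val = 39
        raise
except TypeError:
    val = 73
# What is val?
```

Step-by-step execution trace:
1. Inner try: `raise TypeError("oops")` raises TypeError.
2. Inner `except TypeError` matches → val = 39.
3. bare `raise` re-raises the same TypeError.
4. Outer `except TypeError` matches → val = 73.
Result: 73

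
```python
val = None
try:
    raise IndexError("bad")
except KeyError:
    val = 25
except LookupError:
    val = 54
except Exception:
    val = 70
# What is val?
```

Step-by-step execution trace:
1. `raise IndexError(...)` raises IndexError.
2. `except KeyError` does not match (IndexError is not a subclass of KeyError); skipped.
3. `except LookupError` matches (IndexError is a subclass of LookupError) → val = 54.
4. `except Exception` is not reached.
Result: 54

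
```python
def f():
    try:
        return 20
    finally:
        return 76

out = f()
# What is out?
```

Step-by-step execution trace:
1. `f()` enters try: `return 20` sets pending return value 20.
2. Before returning, `finally: return 76` runs and overrides the pending return.
3. f() returns 76 → out = 76.
Result: 76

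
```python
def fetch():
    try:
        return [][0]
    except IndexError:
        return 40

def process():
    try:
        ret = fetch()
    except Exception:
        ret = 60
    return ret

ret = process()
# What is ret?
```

Step-by-step execution trace:
1. `process()` calls `fetch()`.
2. In fetch: `[][0]` raises IndexError; `except IndexError` catches it → returns 40.
3. In process: `ret = fetch()` → ret = 40. No exception reaches process.
4. `except Exception` is skipped; process returns 40.
5. ret = 40.
Result: 40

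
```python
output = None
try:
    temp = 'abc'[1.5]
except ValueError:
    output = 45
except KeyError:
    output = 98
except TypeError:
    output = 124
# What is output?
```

Step-by-step execution trace:
1. `temp = 'abc'[1.5]` raises TypeError.
2. `except ValueError` does not match TypeError; skipped.
3. `except KeyError` does not match TypeError; skipped.
4. `except TypeError` matches → output = 124.
Result: 124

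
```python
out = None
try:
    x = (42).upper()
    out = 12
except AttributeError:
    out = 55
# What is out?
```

Step-by-step execution trace:
1. `x = (42).upper()` raises AttributeError.
2. `out = 12` is not reached.
3. `except AttributeError` matches → out = 55.
Result: 55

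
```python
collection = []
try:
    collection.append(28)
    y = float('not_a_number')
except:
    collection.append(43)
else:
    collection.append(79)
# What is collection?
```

Step-by-step execution trace:
1. try: `collection.append(28)` → collection = [28].
2. `y = float('not_a_number')` raises ValueError.
3. bare `except` matches → `collection.append(43)` → collection = [28, 43].
4. `else` is skipped (an exception was raised).
Result: [28, 43]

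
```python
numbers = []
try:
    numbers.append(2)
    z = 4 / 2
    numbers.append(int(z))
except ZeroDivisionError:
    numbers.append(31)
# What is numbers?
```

Step-by-step execution trace:
1. try: `numbers.append(2)` → numbers = [2].
2. `z = 4 / 2` → z = 2.0. No exception raised.
3. `numbers.append(int(z))` → numbers = [2, 2].
4. `except ZeroDivisionError` is skipped (no exception was raised).
Result: [2, 2]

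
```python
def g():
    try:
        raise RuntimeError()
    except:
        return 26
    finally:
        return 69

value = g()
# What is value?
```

Step-by-step execution trace:
1. `g()` enters try: `raise RuntimeError()` raises RuntimeError.
2. bare `except` matches → `return 26` sets pending return value 26.
3. Before returning, `finally: return 69` runs and overrides the pending return.
4. g() returns 69 → value = 69.
Result: 69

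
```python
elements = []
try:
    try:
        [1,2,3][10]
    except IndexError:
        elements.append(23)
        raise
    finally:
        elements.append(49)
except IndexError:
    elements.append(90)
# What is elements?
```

Step-by-step execution trace:
1. Inner try: `[1,2,3][10]` raises IndexError.
2. Inner `except IndexError` matches → `elements.append(23)` → elements = [23].
3. bare `raise` re-raises IndexError.
4. Inner `finally` runs during unwinding: `elements.append(49)` → elements = [23, 49].
5. Outer `except IndexError` matches → `elements.append(90)` → elements = [23, 49, 90].
Result: [23, 49, 90]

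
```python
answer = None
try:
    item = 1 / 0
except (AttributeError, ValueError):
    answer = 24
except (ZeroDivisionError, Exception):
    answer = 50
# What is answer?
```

Step-by-step execution trace:
1. `item = 1 / 0` raises ZeroDivisionError.
2. `except (AttributeError, ValueError)` does not match ZeroDivisionError; skipped.
3. `except (ZeroDivisionError, Exception)` matches (ZeroDivisionError is in the tuple) → answer = 50.
Result: 50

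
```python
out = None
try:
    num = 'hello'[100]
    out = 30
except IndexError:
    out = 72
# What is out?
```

Step-by-step execution trace:
1. `num = 'hello'[100]` raises IndexError.
2. `out = 30` is not reached.
3. `except IndexError` matches → out = 72.
Result: 72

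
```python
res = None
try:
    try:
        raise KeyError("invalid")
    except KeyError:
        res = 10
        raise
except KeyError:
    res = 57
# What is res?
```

Step-by-step execution trace:
1. Inner try: `raise KeyError("invalid")` raises KeyError.
2. Inner `except KeyError` matches → res = 10.
3. bare `raise` re-raises the same KeyError.
4. Outer `except KeyError` matches → res = 57.
Result: 57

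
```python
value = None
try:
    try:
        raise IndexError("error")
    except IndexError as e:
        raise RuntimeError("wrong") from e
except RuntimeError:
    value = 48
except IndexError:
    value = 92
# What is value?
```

Step-by-step execution trace:
1. Inner try raises IndexError; inner `except IndexError as e` catches it.
2. `raise RuntimeError(...) from e` raises RuntimeError (IndexError is attached as __cause__, but only RuntimeError is active).
3. Outer `except RuntimeError` matches → value = 48.
4. `except IndexError` is not reached.
Result: 48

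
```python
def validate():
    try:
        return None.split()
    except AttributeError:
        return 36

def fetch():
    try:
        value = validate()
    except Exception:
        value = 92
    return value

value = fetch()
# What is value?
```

Step-by-step execution trace:
1. `fetch()` calls `validate()`.
2. In validate: `None.split()` raises AttributeError; `except AttributeError` catches it → returns 36.
3. In fetch: `value = validate()` → value = 36. No exception reaches fetch.
4. `except Exception` is skipped; fetch returns 36.
5. value = 36.
Result: 36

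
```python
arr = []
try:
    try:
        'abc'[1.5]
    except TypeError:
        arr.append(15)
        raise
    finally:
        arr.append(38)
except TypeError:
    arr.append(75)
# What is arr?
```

Step-by-step execution trace:
1. Inner try: `'abc'[1.5]` raises TypeError.
2. Inner `except TypeError` matches → `arr.append(15)` → arr = [15].
3. bare `raise` re-raises TypeError.
4. Inner `finally` runs during unwinding: `arr.append(38)` → arr = [15, 38].
5. Outer `except TypeError` matches → `arr.append(75)` → arr = [15, 38, 75].
Result: [15, 38, 75]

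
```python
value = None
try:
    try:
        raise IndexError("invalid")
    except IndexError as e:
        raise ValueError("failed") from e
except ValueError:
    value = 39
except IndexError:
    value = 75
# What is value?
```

Step-by-step execution trace:
1. Inner try raises IndexError; inner `except IndexError as e` catches it.
2. `raise ValueError(...) from e` raises ValueError (IndexError is attached as __cause__, but only ValueError is active).
3. Outer `except ValueError` matches → value = 39.
4. `except IndexError` is not reached.
Result: 39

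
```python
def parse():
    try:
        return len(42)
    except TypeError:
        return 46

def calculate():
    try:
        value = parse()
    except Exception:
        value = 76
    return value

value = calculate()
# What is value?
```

Step-by-step execution trace:
1. `calculate()` calls `parse()`.
2. In parse: `len(42)` raises TypeError; `except TypeError` catches it → returns 46.
3. In calculate: `value = parse()` → value = 46. No exception reaches calculate.
4. `except Exception` is skipped; calculate returns 46.
5. value = 46.
Result: 46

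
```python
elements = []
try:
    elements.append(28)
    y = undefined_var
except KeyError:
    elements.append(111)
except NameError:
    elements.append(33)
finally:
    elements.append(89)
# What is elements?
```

Step-by-step execution trace:
1. try: `elements.append(28)` → elements = [28].
2. `y = undefined_var` raises NameError.
3. `except KeyError` does not match NameError; skipped.
4. `except NameError` matches → `elements.append(33)` → elements = [28, 33].
5. finally always runs: `elements.append(89)` → elements = [28, 33, 89].
Result: [28, 33, 89]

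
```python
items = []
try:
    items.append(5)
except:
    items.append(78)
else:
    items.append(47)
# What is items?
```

Step-by-step execution trace:
1. try: `items.append(5)` → items = [5]. No exception raised.
2. `except` is skipped.
3. `else` runs (try completed without exception): `items.append(47)` → items = [5, 47].
Result: [5, 47]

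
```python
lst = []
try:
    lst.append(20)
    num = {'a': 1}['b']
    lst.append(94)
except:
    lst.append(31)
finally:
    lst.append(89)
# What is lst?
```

Step-by-step execution trace:
1. try: `lst.append(20)` → lst = [20].
2. `num = {'a': 1}['b']` raises KeyError; `lst.append(94)` is not reached.
3. bare `except` matches → `lst.append(31)` → lst = [20, 31].
4. finally always runs: `lst.append(89)` → lst = [20, 31, 89].
Result: [20, 31, 89]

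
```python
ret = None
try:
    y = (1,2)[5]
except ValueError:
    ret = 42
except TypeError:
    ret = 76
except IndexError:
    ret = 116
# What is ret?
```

Step-by-step execution trace:
1. `y = (1,2)[5]` raises IndexError.
2. `except ValueError` does not match IndexError; skipped.
3. `except TypeError` does not match IndexError; skipped.
4. `except IndexError` matches → ret = 116.
Result: 116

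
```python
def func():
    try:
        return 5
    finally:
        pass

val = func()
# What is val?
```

Step-by-step execution trace:
1. `func()` enters try: `return 5` sets pending return value 5.
2. Before returning, `finally: pass` runs (no effect).
3. func() returns 5 → val = 5.
Result: 5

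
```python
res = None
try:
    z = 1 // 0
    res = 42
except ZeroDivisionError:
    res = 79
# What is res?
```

Step-by-step execution trace:
1. `z = 1 // 0` raises ZeroDivisionError.
2. `res = 42` is not reached.
3. `except ZeroDivisionError` matches → res = 79.
Result: 79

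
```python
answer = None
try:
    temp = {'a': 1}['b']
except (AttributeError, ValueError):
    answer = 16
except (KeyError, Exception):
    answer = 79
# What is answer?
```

Step-by-step execution trace:
1. `temp = {'a': 1}['b']` raises KeyError.
2. `except (AttributeError, ValueError)` does not match KeyError; skipped.
3. `except (KeyError, Exception)` matches (KeyError is in the tuple) → answer = 79.
Result: 79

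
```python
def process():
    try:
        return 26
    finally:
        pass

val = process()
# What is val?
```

Step-by-step execution trace:
1. `process()` enters try: `return 26` sets pending return value 26.
2. Before returning, `finally: pass` runs (no effect).
3. process() returns 26 → val = 26.
Result: 26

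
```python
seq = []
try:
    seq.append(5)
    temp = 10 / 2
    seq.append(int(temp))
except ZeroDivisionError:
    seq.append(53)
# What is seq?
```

Step-by-step execution trace:
1. try: `seq.append(5)` → seq = [5].
2. `temp = 10 / 2` → temp = 5.0. No exception raised.
3. `seq.append(int(temp))` → seq = [5, 5].
4. `except ZeroDivisionError` is skipped (no exception was raised).
Result: [5, 5]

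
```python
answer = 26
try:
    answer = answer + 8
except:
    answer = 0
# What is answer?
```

Step-by-step execution trace:
1. answer starts at 26.
2. try: `answer = answer + 8` → answer = 34. No exception raised.
3. `except` is skipped.
Result: 34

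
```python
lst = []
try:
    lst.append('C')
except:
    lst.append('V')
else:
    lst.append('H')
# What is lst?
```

Step-by-step execution trace:
1. try: `lst.append('C')` → lst = ['C']. No exception raised.
2. `except` is skipped.
3. `else` runs (try completed without exception): `lst.append('H')` → lst = ['C', 'H'].
Result: ['C', 'H']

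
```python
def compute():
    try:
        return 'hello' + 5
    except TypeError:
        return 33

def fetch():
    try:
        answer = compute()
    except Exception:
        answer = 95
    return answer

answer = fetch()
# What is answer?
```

Step-by-step execution trace:
1. `fetch()` calls `compute()`.
2. In compute: `'hello' + 5` raises TypeError; `except TypeError` catches it → returns 33.
3. In fetch: `answer = compute()` → answer = 33. No exception reaches fetch.
4. `except Exception` is skipped; fetch returns 33.
5. answer = 33.
Result: 33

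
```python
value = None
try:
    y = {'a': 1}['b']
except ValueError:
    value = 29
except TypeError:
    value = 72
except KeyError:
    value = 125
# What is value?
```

Step-by-step execution trace:
1. `y = {'a': 1}['b']` raises KeyError.
2. `except ValueError` does not match KeyError; skipped.
3. `except TypeError` does not match KeyError; skipped.
4. `except KeyError` matches → value = 125.
Result: 125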